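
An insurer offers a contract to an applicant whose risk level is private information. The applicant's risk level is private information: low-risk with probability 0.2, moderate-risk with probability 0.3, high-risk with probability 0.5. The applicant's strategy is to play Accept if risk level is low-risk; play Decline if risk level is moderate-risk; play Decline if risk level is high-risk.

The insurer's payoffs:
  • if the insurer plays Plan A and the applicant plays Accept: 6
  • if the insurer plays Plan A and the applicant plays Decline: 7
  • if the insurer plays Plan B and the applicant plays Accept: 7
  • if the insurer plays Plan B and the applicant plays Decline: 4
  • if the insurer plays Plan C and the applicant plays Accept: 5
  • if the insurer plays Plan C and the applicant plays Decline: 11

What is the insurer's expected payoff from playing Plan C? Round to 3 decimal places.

E[Plan C] = 0.2·5 + 0.3·11 + 0.5·11 = 1 + 3.3 + 5.5 = 9.8

9.800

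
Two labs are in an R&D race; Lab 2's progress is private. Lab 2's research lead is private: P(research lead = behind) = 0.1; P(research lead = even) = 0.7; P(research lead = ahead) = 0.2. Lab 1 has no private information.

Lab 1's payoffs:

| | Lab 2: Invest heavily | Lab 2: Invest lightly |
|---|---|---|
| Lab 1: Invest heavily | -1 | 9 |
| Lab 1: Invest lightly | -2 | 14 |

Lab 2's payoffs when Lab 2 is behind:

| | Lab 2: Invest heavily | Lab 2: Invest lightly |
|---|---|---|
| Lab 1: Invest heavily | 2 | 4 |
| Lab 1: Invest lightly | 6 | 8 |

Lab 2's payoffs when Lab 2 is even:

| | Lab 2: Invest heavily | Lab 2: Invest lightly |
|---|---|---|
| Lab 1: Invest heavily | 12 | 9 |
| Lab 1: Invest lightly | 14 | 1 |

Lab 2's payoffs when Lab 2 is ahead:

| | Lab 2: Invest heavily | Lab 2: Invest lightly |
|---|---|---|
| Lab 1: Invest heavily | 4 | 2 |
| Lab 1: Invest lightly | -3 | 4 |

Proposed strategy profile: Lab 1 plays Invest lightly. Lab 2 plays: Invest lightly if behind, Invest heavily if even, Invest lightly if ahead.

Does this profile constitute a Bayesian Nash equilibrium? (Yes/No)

Yes

Lab 1 plays Invest lightly: E[Invest lightly] = 0.1·(14) + 0.7·(-2) + 0.2·(14) = 2.8; E[Invest heavily] = 2. Best-responding. ✓
Lab 2 (research lead behind), facing Invest lightly: Invest heavily gives 6, Invest lightly gives 8. Proposed Invest lightly is best. ✓
Lab 2 (research lead even), facing Invest lightly: Invest heavily gives 14, Invest lightly gives 1. Proposed Invest heavily is best. ✓
Lab 2 (research lead ahead), facing Invest lightly: Invest heavily gives -3, Invest lightly gives 4. Proposed Invest lightly is best. ✓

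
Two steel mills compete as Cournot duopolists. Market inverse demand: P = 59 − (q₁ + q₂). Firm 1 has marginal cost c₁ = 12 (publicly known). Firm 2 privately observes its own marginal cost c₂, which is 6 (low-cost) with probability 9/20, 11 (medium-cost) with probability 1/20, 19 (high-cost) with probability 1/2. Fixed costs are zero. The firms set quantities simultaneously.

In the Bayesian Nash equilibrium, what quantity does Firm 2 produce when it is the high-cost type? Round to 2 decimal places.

12.04

Each type of Firm 2 best-responds to q₁; Firm 1 best-responds to the expected q₂ over Firm 2's types.
Firm 2 with cost c maximizes (59 − (q₁+q₂) − c)·q₂, giving q₂(c) = (59 − c − q₁)/2.
E[c₂] = 9/20·6 + 1/20·11 + 1/2·19 = 12.75
Firm 1's FOC against E[q₂] yields q₁ = (59 − 2·12 + E[c₂])/3 = (59 − 24 + 12.75)/3 = 15.9167.
q₂(high-cost) = (59 − 19 − 15.9167)/2 = 12.0417.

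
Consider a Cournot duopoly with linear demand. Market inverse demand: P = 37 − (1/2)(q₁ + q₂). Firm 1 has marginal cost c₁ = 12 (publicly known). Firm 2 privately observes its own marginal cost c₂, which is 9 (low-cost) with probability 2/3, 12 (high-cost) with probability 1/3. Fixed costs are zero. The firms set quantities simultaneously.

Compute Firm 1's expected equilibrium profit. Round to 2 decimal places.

Type-c best response for Firm 2: q₂(c) = (37 − c) − q₁/2.
Firm 1 maximizes expected profit; its first-order condition is 37 − q₁ − (1/2)E[q₂] − 12 = 0.
Substituting E[q₂] and solving: E[c₂] = 10, so q₁ = (37 − 2·12 + 10)/(3/2) = 15.3333.
E[P] = 37 − (1/2)·(q₁ + E[q₂]) = 19.6667; Firm 1's expected profit = (E[P] − 12)·q₁ = (19.6667 − 12)·15.3333 = 117.556.

117.56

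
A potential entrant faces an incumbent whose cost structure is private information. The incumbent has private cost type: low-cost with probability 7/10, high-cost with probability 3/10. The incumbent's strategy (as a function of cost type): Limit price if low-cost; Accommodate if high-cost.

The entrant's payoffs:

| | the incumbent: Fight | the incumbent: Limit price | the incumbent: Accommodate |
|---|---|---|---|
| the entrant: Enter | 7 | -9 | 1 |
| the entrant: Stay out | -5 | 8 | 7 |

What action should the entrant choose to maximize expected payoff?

Stay out

E[Enter] = 7/10·(-9) + 3/10·(1) = -6
E[Stay out] = 7/10·(8) + 3/10·(7) = 77/10
Best response: Stay out (77/10 is the largest).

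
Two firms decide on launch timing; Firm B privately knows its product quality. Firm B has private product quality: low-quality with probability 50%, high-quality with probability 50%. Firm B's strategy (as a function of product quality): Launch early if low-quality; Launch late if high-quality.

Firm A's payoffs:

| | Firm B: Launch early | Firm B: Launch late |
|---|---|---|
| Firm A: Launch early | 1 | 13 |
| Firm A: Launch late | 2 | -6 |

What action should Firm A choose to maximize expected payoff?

Compute Firm A's expected payoff for each action, taking the expectation over Firm B's type.
E[Launch early] = 0.5·(1) + 0.5·(13) = 7
E[Launch late] = 0.5·(2) + 0.5·(-6) = -2
Best response: Launch early (7 is the largest).

Launch early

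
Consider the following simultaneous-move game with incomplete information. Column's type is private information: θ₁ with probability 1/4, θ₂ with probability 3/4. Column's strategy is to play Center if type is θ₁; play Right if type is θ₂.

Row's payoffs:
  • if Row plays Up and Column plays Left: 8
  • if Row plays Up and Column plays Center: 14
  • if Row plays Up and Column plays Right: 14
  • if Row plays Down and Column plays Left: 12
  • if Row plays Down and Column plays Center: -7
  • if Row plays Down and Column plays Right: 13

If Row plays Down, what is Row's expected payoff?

8

E[Down] = 1/4·(-7) + 3/4·13 = (-7/4) + 39/4 = 8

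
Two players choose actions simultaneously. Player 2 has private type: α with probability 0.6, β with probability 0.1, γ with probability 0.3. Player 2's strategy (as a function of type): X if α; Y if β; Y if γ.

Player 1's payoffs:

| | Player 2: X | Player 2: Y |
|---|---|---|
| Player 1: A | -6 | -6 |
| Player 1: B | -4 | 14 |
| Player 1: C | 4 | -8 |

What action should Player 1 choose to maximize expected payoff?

Compute Player 1's expected payoff for each action, taking the expectation over Player 2's type.
E[A] = 0.6·(-6) + 0.1·(-6) + 0.3·(-6) = -6
E[B] = 0.6·(-4) + 0.1·(14) + 0.3·(14) = 3.2
E[C] = 0.6·(4) + 0.1·(-8) + 0.3·(-8) = -0.8
Best response: B (3.2 is the largest).

B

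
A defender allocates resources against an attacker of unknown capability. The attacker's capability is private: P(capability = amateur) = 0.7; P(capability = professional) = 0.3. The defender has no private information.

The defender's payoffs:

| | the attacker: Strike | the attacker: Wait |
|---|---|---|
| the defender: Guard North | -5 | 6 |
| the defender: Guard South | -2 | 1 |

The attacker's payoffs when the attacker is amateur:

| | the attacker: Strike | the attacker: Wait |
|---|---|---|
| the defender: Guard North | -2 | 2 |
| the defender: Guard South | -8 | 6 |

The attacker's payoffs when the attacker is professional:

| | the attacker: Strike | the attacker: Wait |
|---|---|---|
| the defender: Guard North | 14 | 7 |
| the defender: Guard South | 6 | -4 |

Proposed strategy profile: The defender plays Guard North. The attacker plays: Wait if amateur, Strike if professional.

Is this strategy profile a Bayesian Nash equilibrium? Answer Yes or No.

The defender plays Guard North: E[Guard North] = 0.7·(6) + 0.3·(-5) = 2.7; E[Guard South] = 0.1. Best-responding. ✓
The attacker (capability amateur), facing Guard North: Strike gives -2, Wait gives 2. Proposed Wait is best. ✓
The attacker (capability professional), facing Guard North: Strike gives 14, Wait gives 7. Proposed Strike is best. ✓

Yes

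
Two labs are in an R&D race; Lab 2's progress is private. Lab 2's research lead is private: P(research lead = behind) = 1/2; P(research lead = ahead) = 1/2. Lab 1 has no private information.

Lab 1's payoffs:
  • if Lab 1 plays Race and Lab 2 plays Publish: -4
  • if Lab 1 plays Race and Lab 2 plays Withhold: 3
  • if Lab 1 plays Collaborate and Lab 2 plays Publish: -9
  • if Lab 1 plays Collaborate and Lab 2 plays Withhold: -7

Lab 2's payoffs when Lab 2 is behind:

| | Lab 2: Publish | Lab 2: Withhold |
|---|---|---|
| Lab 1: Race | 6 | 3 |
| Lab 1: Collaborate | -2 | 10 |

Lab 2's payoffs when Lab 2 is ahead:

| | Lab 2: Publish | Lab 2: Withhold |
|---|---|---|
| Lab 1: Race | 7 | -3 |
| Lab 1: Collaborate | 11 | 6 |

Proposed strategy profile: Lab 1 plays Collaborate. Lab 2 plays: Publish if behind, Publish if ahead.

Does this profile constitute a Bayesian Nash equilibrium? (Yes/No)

No

Lab 1 plays Collaborate: E[Collaborate] = 1/2·(-9) + 1/2·(-9) = -9; E[Race] = -4. Not best-responding. ✗
Lab 2 (research lead behind), facing Collaborate: Publish gives -2, Withhold gives 10. Proposed Publish is not best — profitable deviation exists. ✗
Lab 2 (research lead ahead), facing Collaborate: Publish gives 11, Withhold gives 6. Proposed Publish is best. ✓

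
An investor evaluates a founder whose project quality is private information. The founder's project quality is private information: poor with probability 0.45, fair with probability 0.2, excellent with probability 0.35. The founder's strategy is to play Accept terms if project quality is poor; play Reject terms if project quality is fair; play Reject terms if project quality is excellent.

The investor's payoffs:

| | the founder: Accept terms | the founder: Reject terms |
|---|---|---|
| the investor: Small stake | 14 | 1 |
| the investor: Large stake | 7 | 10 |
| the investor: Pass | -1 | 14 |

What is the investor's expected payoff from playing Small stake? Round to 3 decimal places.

Take the expectation over the founder's project quality, weighting each type's action by its prior probability.
E[Small stake] = 0.45·14 + 0.2·1 + 0.35·1 = 6.3 + 0.2 + 0.35 = 6.85

6.850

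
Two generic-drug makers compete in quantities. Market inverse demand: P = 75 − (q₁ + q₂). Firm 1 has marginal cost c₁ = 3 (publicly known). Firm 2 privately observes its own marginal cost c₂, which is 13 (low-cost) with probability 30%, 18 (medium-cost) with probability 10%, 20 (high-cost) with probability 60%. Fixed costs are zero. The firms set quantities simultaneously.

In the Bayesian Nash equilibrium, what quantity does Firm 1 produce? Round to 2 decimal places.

Each type of Firm 2 best-responds to q₁; Firm 1 best-responds to the expected q₂ over Firm 2's types.
Firm 2 with cost c maximizes (75 − (q₁+q₂) − c)·q₂, giving q₂(c) = (75 − c − q₁)/2.
E[c₂] = 0.3·13 + 0.1·18 + 0.6·20 = 17.7
Firm 1's FOC against E[q₂] yields q₁ = (75 − 2·3 + E[c₂])/3 = (75 − 6 + 17.7)/3 = 28.9.

28.90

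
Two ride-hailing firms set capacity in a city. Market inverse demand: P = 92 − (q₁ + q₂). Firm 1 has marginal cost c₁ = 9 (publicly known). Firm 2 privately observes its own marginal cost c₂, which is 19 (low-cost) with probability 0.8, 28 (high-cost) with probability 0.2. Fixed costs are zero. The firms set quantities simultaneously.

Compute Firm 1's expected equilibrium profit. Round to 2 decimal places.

Type-c best response for Firm 2: q₂(c) = (92 − c)/2 − q₁/2.
Firm 1 maximizes expected profit; its first-order condition is 92 − 2q₁ − E[q₂] − 9 = 0.
Substituting E[q₂] and solving: E[c₂] = 20.8, so q₁ = (92 − 2·9 + 20.8)/3 = 31.6.
E[P] = 92 − (q₁ + E[q₂]) = 40.6; Firm 1's expected profit = (E[P] − 9)·q₁ = (40.6 − 9)·31.6 = 998.56.

998.56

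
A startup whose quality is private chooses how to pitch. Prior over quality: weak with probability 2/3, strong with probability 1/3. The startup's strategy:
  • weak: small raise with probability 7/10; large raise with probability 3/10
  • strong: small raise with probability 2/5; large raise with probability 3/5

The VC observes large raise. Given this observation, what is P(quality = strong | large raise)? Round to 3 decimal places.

Apply Bayes' rule using the sender's strategy as the likelihood.
P(large raise) = (2/3)·(3/10) + (1/3)·(3/5) = 2/5
P(strong | large raise) = ((1/3)·(3/5)) / (2/5) = (1/5) / (2/5) = 1/2

0.500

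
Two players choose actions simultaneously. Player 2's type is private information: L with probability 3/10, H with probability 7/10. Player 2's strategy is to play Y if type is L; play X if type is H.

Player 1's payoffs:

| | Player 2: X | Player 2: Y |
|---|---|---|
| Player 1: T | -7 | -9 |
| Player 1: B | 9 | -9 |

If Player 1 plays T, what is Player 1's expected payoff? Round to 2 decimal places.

-7.60

E[T] = 3/10·(-9) + 7/10·(-7) = (-27/10) + (-49/10) = -38/5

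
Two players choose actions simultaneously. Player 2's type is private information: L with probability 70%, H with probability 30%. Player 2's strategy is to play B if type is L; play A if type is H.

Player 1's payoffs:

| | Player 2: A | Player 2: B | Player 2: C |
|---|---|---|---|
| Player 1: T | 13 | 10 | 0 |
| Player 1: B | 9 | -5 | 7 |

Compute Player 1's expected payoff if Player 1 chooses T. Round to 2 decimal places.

10.90

E[T] = 0.7·10 + 0.3·13 = 7 + 3.9 = 10.9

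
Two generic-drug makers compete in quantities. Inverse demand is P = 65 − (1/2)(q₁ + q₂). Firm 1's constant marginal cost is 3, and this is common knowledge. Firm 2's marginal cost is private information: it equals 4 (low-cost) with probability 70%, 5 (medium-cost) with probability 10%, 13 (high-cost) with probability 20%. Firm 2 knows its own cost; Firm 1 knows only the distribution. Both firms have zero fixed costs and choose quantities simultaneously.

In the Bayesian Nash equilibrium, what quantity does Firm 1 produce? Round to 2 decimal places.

43.27

Type-c best response for Firm 2: q₂(c) = (65 − c) − q₁/2.
Firm 1 maximizes expected profit; its first-order condition is 65 − q₁ − (1/2)E[q₂] − 3 = 0.
Substituting E[q₂] and solving: E[c₂] = 5.9, so q₁ = (65 − 2·3 + 5.9)/(3/2) = 43.2667.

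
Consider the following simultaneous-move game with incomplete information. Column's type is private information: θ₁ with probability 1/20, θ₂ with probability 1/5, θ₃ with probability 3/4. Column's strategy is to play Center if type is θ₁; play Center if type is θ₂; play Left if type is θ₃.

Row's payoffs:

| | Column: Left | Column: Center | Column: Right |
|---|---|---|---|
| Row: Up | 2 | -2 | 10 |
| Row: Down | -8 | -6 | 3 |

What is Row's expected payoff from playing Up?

1

Take the expectation over Column's type, weighting each type's action by its prior probability.
E[Up] = 1/20·(-2) + 1/5·(-2) + 3/4·2 = (-1/10) + (-2/5) + 3/2 = 1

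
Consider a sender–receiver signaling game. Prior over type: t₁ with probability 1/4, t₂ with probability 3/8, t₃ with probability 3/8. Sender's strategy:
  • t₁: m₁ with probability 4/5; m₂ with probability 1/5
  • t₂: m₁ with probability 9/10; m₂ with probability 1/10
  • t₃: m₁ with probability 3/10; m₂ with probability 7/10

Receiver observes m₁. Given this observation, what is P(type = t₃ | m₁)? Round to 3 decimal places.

P(m₁) = (1/4)·(4/5) + (3/8)·(9/10) + (3/8)·(3/10) = 13/20
P(t₃ | m₁) = ((3/8)·(3/10)) / (13/20) = (9/80) / (13/20) = 9/52

0.173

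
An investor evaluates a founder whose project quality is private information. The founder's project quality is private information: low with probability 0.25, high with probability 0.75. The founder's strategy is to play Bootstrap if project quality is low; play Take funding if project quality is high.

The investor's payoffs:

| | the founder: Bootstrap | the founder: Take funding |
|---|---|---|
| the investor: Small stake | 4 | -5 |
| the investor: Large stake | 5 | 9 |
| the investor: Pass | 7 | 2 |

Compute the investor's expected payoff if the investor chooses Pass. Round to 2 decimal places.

E[Pass] = 0.25·7 + 0.75·2 = 1.75 + 1.5 = 3.25

3.25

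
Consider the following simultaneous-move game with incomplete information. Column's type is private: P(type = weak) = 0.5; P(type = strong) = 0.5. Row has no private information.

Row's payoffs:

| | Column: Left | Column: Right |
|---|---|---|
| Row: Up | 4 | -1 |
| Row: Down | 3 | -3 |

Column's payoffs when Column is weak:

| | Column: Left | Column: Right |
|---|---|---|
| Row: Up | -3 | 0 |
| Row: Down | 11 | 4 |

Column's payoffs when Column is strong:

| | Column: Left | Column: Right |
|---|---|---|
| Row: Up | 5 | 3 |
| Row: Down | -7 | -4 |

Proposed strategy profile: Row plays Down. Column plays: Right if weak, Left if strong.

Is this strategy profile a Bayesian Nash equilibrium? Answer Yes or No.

A profile is a BNE iff every type of every player is best-responding given beliefs about the other side.
Row plays Down: E[Down] = 0.5·(-3) + 0.5·(3) = 0; E[Up] = 1.5. Not best-responding. ✗
Column (type weak), facing Down: Left gives 11, Right gives 4. Proposed Right is not best — profitable deviation exists. ✗
Column (type strong), facing Down: Left gives -7, Right gives -4. Proposed Left is not best — profitable deviation exists. ✗

No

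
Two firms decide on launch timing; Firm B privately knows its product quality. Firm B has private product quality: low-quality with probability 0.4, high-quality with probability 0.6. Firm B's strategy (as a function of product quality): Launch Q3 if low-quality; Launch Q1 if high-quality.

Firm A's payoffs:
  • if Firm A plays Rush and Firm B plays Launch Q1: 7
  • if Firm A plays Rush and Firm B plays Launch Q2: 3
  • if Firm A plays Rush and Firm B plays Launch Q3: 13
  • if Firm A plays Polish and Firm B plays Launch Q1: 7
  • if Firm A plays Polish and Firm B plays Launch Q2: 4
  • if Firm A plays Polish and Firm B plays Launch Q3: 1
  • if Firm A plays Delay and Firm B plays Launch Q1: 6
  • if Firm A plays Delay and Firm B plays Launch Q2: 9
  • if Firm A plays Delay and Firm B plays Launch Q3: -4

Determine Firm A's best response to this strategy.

Rush

E[Rush] = 0.4·(13) + 0.6·(7) = 9.4
E[Polish] = 0.4·(1) + 0.6·(7) = 4.6
E[Delay] = 0.4·(-4) + 0.6·(6) = 2
Best response: Rush (9.4 is the largest).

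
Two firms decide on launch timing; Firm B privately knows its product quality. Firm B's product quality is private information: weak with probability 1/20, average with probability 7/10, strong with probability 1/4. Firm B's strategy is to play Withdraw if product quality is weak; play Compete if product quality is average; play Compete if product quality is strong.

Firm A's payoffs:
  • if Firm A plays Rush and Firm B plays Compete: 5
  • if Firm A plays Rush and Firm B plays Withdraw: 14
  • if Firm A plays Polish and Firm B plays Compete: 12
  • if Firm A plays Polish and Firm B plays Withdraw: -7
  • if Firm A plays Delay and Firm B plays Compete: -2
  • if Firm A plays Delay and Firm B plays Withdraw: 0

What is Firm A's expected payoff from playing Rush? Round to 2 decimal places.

E[Rush] = 1/20·14 + 7/10·5 + 1/4·5 = 7/10 + 7/2 + 5/4 = 109/20

5.45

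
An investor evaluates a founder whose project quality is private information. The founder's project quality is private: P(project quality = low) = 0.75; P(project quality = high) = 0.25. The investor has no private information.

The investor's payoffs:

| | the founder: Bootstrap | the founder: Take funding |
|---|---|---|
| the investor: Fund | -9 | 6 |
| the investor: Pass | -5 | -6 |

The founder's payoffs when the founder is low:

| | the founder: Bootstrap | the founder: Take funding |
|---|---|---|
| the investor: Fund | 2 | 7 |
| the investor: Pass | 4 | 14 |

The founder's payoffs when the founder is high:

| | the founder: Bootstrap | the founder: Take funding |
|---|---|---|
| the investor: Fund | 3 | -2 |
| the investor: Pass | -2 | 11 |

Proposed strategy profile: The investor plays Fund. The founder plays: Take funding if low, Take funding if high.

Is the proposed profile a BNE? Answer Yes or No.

The investor plays Fund: E[Fund] = 0.75·(6) + 0.25·(6) = 6; E[Pass] = -6. Best-responding. ✓
The founder (project quality low), facing Fund: Bootstrap gives 2, Take funding gives 7. Proposed Take funding is best. ✓
The founder (project quality high), facing Fund: Bootstrap gives 3, Take funding gives -2. Proposed Take funding is not best — profitable deviation exists. ✗

No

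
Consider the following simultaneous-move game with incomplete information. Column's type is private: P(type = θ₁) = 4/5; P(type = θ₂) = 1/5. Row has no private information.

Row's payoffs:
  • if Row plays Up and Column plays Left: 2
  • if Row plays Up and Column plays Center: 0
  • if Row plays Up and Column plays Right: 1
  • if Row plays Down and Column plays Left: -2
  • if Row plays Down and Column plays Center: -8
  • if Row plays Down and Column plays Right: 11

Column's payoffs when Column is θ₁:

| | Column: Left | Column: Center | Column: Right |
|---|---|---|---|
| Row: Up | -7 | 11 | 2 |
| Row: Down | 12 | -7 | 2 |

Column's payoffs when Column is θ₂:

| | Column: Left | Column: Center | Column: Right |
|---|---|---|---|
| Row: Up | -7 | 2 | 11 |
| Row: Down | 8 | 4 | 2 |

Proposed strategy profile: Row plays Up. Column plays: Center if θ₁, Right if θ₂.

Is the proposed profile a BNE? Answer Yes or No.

Row plays Up: E[Up] = 4/5·(0) + 1/5·(1) = 1/5; E[Down] = -21/5. Best-responding. ✓
Column (type θ₁), facing Up: Left gives -7, Center gives 11, Right gives 2. Proposed Center is best. ✓
Column (type θ₂), facing Up: Left gives -7, Center gives 2, Right gives 11. Proposed Right is best. ✓

Yes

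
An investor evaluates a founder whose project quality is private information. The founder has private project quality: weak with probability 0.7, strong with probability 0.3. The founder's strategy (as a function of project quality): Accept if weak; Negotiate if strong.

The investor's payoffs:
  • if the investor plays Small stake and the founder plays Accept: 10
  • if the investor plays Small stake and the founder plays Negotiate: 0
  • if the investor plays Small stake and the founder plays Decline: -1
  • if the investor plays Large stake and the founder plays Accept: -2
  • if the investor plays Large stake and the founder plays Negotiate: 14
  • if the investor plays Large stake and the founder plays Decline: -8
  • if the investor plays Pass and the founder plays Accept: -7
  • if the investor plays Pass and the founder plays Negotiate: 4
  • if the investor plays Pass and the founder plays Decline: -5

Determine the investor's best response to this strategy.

E[Small stake] = 0.7·(10) + 0.3·(0) = 7
E[Large stake] = 0.7·(-2) + 0.3·(14) = 2.8
E[Pass] = 0.7·(-7) + 0.3·(4) = -3.7
Best response: Small stake (7 is the largest).

Small stake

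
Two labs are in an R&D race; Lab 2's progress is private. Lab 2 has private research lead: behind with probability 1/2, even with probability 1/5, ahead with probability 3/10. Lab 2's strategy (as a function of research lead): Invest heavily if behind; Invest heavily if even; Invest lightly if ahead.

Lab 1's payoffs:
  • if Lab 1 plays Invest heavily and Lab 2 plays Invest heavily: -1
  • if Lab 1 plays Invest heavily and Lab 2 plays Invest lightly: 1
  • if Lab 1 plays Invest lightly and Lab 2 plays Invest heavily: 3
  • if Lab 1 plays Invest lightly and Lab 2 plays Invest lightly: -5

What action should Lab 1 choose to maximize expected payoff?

Compute Lab 1's expected payoff for each action, taking the expectation over Lab 2's type.
E[Invest heavily] = 1/2·(-1) + 1/5·(-1) + 3/10·(1) = -2/5
E[Invest lightly] = 1/2·(3) + 1/5·(3) + 3/10·(-5) = 3/5
Best response: Invest lightly (3/5 is the largest).

Invest lightly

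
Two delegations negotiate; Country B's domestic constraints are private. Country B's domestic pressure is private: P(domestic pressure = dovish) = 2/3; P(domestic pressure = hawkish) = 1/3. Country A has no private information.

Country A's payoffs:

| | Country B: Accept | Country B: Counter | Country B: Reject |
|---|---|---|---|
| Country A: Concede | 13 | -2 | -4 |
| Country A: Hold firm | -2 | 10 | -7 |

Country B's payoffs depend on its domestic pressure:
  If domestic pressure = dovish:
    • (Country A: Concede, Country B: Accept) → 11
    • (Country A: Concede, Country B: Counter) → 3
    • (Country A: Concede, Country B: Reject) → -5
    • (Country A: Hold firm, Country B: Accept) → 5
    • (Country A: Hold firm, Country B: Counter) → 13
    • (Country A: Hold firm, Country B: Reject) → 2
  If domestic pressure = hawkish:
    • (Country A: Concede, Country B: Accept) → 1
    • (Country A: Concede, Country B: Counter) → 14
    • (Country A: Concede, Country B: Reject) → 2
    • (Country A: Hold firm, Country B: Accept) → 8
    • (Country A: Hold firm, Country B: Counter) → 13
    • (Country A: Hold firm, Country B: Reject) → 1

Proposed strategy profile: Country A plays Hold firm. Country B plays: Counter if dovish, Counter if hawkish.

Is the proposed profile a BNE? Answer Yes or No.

Country A plays Hold firm: E[Hold firm] = 2/3·(10) + 1/3·(10) = 10; E[Concede] = -2. Best-responding. ✓
Country B (domestic pressure dovish), facing Hold firm: Accept gives 5, Counter gives 13, Reject gives 2. Proposed Counter is best. ✓
Country B (domestic pressure hawkish), facing Hold firm: Accept gives 8, Counter gives 13, Reject gives 1. Proposed Counter is best. ✓

Yes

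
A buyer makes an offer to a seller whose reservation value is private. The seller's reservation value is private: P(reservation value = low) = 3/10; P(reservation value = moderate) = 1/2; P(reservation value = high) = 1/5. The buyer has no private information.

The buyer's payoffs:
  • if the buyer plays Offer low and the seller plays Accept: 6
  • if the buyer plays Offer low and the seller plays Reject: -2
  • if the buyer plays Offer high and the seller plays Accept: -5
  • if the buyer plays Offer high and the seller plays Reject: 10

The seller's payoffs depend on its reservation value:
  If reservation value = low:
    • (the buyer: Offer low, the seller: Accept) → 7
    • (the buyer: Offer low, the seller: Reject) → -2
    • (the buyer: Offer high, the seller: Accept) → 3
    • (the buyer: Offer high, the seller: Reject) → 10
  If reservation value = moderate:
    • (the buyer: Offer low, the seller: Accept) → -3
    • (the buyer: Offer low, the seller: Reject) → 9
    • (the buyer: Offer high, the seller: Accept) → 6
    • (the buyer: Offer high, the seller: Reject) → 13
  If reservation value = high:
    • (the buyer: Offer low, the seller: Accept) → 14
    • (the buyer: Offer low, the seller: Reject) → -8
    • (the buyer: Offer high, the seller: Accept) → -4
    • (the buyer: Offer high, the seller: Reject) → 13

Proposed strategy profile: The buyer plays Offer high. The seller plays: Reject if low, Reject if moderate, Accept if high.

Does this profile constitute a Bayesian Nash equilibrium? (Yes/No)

No

The buyer plays Offer high: E[Offer high] = 3/10·(10) + 1/2·(10) + 1/5·(-5) = 7; E[Offer low] = -2/5. Best-responding. ✓
The seller (reservation value low), facing Offer high: Accept gives 3, Reject gives 10. Proposed Reject is best. ✓
The seller (reservation value moderate), facing Offer high: Accept gives 6, Reject gives 13. Proposed Reject is best. ✓
The seller (reservation value high), facing Offer high: Accept gives -4, Reject gives 13. Proposed Accept is not best — profitable deviation exists. ✗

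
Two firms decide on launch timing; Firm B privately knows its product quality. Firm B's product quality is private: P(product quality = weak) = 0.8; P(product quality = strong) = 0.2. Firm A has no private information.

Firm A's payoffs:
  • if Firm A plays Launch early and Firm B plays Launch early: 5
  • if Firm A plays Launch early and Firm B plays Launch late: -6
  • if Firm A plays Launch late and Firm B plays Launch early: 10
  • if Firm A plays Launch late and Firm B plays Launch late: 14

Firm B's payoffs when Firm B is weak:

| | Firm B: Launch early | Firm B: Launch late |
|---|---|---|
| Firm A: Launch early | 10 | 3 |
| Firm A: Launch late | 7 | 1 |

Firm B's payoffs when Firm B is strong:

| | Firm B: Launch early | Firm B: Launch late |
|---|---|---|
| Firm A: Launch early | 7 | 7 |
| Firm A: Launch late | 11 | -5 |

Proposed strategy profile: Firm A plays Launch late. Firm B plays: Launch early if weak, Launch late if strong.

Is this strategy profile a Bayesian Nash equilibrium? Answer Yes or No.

Firm A plays Launch late: E[Launch late] = 0.8·(10) + 0.2·(14) = 10.8; E[Launch early] = 2.8. Best-responding. ✓
Firm B (product quality weak), facing Launch late: Launch early gives 7, Launch late gives 1. Proposed Launch early is best. ✓
Firm B (product quality strong), facing Launch late: Launch early gives 11, Launch late gives -5. Proposed Launch late is not best — profitable deviation exists. ✗

No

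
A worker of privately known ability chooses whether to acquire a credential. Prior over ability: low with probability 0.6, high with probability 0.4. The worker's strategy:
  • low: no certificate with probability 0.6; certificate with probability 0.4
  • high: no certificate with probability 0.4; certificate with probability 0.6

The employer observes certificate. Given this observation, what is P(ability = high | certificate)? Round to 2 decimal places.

0.50

P(certificate) = 0.6·0.4 + 0.4·0.6 = 0.48
P(high | certificate) = (0.4·0.6) / 0.48 = 0.24 / 0.48 = 0.5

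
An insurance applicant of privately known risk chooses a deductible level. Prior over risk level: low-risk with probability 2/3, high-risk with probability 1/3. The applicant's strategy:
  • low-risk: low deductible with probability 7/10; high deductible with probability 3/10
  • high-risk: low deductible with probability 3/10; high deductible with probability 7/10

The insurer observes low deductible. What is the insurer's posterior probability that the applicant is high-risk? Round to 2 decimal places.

P(low deductible) = (2/3)·(7/10) + (1/3)·(3/10) = 17/30
P(high-risk | low deductible) = ((1/3)·(3/10)) / (17/30) = (1/10) / (17/30) = 3/17

0.18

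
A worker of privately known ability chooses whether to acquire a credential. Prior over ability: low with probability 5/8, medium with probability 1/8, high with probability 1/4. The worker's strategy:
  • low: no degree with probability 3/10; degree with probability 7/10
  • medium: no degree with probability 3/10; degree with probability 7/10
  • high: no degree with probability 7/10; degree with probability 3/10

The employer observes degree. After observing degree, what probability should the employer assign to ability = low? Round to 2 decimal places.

Apply Bayes' rule using the sender's strategy as the likelihood.
P(degree) = (5/8)·(7/10) + (1/8)·(7/10) + (1/4)·(3/10) = 3/5
P(low | degree) = ((5/8)·(7/10)) / (3/5) = (7/16) / (3/5) = 35/48

0.73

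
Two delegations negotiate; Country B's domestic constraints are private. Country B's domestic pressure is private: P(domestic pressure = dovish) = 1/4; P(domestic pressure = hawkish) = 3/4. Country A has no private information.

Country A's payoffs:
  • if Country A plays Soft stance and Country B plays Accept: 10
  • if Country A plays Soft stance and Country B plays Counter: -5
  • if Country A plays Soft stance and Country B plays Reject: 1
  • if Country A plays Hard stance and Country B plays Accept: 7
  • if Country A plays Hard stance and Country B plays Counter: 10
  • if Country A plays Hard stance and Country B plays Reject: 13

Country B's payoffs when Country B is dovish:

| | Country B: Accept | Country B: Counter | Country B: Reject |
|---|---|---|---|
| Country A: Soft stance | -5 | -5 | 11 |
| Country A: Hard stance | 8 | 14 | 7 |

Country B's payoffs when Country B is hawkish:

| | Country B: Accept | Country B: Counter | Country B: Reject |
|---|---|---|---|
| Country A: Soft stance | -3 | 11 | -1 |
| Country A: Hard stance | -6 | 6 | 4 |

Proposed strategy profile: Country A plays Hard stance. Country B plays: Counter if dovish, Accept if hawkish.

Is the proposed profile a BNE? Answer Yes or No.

No

A profile is a BNE iff every type of every player is best-responding given beliefs about the other side.
Country A plays Hard stance: E[Hard stance] = 1/4·(10) + 3/4·(7) = 31/4; E[Soft stance] = 25/4. Best-responding. ✓
Country B (domestic pressure dovish), facing Hard stance: Accept gives 8, Counter gives 14, Reject gives 7. Proposed Counter is best. ✓
Country B (domestic pressure hawkish), facing Hard stance: Accept gives -6, Counter gives 6, Reject gives 4. Proposed Accept is not best — profitable deviation exists. ✗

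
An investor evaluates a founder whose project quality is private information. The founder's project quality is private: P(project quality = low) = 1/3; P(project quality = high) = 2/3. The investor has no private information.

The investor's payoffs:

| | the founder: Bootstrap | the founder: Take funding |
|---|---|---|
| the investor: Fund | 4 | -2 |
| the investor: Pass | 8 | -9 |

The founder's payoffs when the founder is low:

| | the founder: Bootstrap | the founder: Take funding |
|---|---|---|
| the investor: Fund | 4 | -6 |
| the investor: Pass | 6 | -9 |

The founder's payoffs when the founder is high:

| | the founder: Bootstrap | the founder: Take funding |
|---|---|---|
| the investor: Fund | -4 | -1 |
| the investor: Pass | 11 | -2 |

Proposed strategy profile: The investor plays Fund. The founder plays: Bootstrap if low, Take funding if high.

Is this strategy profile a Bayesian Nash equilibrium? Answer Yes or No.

A profile is a BNE iff every type of every player is best-responding given beliefs about the other side.
The investor plays Fund: E[Fund] = 1/3·(4) + 2/3·(-2) = 0; E[Pass] = -10/3. Best-responding. ✓
The founder (project quality low), facing Fund: Bootstrap gives 4, Take funding gives -6. Proposed Bootstrap is best. ✓
The founder (project quality high), facing Fund: Bootstrap gives -4, Take funding gives -1. Proposed Take funding is best. ✓

Yes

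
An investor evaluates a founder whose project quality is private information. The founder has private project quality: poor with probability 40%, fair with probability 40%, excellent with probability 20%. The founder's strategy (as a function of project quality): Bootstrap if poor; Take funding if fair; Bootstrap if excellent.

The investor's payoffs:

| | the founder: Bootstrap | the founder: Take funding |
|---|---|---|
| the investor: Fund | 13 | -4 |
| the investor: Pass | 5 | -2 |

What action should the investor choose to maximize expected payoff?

Compute the investor's expected payoff for each action, taking the expectation over the founder's type.
E[Fund] = 0.4·(13) + 0.4·(-4) + 0.2·(13) = 6.2
E[Pass] = 0.4·(5) + 0.4·(-2) + 0.2·(5) = 2.2
Best response: Fund (6.2 is the largest).

Fund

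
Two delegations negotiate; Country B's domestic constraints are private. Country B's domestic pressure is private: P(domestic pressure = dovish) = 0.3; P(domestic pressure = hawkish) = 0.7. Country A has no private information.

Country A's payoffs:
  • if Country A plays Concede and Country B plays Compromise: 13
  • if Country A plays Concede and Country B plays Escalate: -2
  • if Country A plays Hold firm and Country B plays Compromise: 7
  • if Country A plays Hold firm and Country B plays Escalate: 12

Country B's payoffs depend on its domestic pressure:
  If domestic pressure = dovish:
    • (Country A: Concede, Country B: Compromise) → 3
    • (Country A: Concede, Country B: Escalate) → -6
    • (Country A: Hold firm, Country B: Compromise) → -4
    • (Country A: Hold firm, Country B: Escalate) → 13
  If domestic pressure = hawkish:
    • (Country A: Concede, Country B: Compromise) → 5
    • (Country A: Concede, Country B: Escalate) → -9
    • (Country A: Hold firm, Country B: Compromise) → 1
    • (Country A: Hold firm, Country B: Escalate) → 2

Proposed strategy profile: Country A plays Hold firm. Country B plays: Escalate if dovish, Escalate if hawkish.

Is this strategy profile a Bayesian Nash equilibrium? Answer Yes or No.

Yes

A profile is a BNE iff every type of every player is best-responding given beliefs about the other side.
Country A plays Hold firm: E[Hold firm] = 0.3·(12) + 0.7·(12) = 12; E[Concede] = -2. Best-responding. ✓
Country B (domestic pressure dovish), facing Hold firm: Compromise gives -4, Escalate gives 13. Proposed Escalate is best. ✓
Country B (domestic pressure hawkish), facing Hold firm: Compromise gives 1, Escalate gives 2. Proposed Escalate is best. ✓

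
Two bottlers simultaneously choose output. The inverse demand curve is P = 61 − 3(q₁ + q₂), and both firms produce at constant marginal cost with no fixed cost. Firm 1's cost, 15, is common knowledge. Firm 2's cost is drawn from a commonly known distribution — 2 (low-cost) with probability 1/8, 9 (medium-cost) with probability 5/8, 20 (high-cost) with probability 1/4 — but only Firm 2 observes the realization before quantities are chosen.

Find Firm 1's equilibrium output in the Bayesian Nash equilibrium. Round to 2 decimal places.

4.65

Firm 2 with cost c maximizes (61 − 3(q₁+q₂) − c)·q₂, giving q₂(c) = (61 − c − 3q₁)/6.
E[c₂] = 1/8·2 + 5/8·9 + 1/4·20 = 10.875
Firm 1's FOC against E[q₂] yields q₁ = (61 − 2·15 + E[c₂])/9 = (61 − 30 + 10.875)/9 = 4.65278.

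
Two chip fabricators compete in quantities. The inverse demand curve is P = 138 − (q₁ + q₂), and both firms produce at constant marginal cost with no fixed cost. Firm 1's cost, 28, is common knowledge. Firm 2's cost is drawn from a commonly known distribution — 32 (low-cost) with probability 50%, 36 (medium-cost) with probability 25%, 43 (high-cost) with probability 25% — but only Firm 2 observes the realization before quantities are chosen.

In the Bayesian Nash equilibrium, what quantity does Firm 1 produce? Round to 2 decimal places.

39.25

Type-c best response for Firm 2: q₂(c) = (138 − c)/2 − q₁/2.
Firm 1 maximizes expected profit; its first-order condition is 138 − 2q₁ − E[q₂] − 28 = 0.
Substituting E[q₂] and solving: E[c₂] = 35.75, so q₁ = (138 − 2·28 + 35.75)/3 = 39.25.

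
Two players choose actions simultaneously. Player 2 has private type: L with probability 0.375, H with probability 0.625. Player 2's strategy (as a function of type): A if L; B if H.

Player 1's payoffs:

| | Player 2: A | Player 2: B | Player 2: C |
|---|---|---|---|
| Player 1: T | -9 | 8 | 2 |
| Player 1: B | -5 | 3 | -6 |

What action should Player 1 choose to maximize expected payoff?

T

E[T] = 0.375·(-9) + 0.625·(8) = 1.625
E[B] = 0.375·(-5) + 0.625·(3) = 0
Best response: T (1.625 is the largest).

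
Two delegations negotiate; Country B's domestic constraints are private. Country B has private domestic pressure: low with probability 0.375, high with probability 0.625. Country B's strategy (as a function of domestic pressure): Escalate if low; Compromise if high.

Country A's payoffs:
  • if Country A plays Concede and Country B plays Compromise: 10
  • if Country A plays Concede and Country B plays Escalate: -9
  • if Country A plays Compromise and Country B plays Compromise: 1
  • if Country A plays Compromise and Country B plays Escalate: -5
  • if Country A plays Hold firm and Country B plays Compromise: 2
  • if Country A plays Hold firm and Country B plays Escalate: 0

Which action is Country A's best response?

E[Concede] = 0.375·(-9) + 0.625·(10) = 2.875
E[Compromise] = 0.375·(-5) + 0.625·(1) = -1.25
E[Hold firm] = 0.375·(0) + 0.625·(2) = 1.25
Best response: Concede (2.875 is the largest).

Concede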